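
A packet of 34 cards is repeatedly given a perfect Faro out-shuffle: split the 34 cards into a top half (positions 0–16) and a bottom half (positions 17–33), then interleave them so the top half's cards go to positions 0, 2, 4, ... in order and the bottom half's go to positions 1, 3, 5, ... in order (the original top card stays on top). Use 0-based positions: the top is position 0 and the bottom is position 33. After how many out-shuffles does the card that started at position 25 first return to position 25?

10

Follow position 25 under repeated out-shuffles:
25 → 17 → 1 → 2 → 4 → 8 → 16 → 32 → 31 → 29 → 25
It first returns after 10 out-shuffles.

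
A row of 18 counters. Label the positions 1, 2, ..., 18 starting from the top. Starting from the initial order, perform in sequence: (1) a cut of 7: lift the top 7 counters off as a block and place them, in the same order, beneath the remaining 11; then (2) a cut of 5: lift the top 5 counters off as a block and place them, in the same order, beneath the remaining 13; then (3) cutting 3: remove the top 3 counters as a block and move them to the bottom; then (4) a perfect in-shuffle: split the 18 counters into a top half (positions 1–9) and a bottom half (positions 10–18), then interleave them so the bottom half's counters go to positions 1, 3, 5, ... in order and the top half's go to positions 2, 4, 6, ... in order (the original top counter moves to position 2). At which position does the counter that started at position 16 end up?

Track the counter from position 16 forward through each operation:
  after op 1 (cut 7): 16 → 9
  after op 2 (cut 5): 9 → 4
  after op 3 (cut 3): 4 → 1
  after op 4 (in-shuffle): 1 → 2

2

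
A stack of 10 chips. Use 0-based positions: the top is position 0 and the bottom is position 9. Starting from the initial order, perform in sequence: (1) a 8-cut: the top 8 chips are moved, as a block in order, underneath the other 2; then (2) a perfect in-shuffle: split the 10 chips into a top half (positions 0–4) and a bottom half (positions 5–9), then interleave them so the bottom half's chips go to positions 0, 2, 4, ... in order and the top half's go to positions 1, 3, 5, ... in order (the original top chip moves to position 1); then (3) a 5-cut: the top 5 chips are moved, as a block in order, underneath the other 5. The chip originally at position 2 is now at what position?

Track the chip from position 2 forward through each operation:
  after op 1 (cut 8): 2 → 4
  after op 2 (in-shuffle): 4 → 9
  after op 3 (cut 5): 9 → 4

4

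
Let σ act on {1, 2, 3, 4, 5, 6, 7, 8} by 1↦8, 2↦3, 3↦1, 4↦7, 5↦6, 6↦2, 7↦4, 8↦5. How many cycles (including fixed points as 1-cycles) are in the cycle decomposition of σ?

2

Cycle decomposition: (1 8 5 6 2 3) (4 7).
2 cycles.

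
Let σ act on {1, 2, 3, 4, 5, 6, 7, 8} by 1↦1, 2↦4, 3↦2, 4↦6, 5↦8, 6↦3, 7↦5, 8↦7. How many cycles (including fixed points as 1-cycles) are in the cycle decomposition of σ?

Cycle decomposition: (1) (2 4 6 3) (5 8 7).
3 cycles.

3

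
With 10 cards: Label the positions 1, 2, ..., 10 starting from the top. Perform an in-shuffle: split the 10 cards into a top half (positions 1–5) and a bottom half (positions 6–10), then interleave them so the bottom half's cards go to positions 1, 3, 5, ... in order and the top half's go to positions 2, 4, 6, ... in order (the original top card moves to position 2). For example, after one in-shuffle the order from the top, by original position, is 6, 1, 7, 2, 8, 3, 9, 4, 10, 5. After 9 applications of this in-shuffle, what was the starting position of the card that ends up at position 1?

Work backwards from position 1, undoing one in-shuffle at a time:
1 ← 6 ← 3 ← 7 ← 9 ← 10 ← 5 ← 8 ← 4 ← 2
So the card now at position 1 started at position 2.

2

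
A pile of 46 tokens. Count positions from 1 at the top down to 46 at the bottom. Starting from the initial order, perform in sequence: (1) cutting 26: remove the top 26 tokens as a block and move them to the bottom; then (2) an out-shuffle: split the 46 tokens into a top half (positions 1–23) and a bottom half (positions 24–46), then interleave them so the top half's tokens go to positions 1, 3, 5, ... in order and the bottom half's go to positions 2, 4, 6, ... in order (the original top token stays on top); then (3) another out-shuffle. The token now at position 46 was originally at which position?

26

Undo the operations in reverse order, starting from position 46:
  undo op 3 (out-shuffle, from bottom half): 46 ← 46
  undo op 2 (out-shuffle, from bottom half): 46 ← 46
  undo op 1 (cut 26): 46 ← 26
So the token at position 46 came from original position 26.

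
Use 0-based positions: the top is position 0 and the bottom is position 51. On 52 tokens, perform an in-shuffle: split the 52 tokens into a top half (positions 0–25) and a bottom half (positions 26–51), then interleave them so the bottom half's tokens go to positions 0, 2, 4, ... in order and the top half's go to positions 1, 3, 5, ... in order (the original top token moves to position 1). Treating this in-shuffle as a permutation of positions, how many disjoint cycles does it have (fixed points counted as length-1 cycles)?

1

Trace each unvisited position around until it returns:
(0 1 3 7 15 31 ... len 52)
1 cycle in total.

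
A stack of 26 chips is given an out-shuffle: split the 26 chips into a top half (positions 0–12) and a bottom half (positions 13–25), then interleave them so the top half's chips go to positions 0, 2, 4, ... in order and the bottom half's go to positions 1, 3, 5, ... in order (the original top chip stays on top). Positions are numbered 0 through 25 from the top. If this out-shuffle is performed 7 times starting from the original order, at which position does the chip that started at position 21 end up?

Track the chip's position through each out-shuffle:
21 → 17 → 9 → 18 → 11 → 22 → 19 → 13

13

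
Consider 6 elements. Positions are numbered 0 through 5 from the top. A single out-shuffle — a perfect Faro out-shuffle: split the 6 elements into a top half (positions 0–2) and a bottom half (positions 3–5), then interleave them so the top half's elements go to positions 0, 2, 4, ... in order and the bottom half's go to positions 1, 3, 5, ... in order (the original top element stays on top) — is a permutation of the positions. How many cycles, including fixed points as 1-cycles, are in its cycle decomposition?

3

Trace each unvisited position around until it returns:
(0) (1 2 4 3) (5)
3 cycles in total.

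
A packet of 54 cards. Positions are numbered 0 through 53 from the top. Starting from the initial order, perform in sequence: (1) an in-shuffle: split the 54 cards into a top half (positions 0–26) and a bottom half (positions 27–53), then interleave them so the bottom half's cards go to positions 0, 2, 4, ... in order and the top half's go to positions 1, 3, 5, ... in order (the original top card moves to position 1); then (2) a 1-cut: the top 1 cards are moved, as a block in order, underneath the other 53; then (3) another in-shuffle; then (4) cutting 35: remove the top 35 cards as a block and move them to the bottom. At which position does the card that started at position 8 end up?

52

Track the card from position 8 forward through each operation:
  after op 1 (in-shuffle): 8 → 17
  after op 2 (cut 1): 17 → 16
  after op 3 (in-shuffle): 16 → 33
  after op 4 (cut 35): 33 → 52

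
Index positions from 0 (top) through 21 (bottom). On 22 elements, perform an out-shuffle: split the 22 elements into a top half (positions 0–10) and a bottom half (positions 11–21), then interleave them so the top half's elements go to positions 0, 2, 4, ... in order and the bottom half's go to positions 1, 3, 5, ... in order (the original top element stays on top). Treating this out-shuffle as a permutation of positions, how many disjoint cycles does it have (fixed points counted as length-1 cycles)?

Trace each unvisited position around until it returns:
(0) (1 2 4 8 16 11) (3 6 12) (5 10 20 19 17 13) (7 14) (9 18 15) (21)
7 cycles in total.

7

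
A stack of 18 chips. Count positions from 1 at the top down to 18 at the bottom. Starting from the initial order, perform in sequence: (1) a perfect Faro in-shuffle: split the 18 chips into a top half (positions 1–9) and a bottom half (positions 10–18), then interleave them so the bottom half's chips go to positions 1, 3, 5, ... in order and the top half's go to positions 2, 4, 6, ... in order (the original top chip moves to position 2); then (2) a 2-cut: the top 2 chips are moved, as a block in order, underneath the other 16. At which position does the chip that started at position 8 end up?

Track the chip from position 8 forward through each operation:
  after op 1 (in-shuffle): 8 → 16
  after op 2 (cut 2): 16 → 14

14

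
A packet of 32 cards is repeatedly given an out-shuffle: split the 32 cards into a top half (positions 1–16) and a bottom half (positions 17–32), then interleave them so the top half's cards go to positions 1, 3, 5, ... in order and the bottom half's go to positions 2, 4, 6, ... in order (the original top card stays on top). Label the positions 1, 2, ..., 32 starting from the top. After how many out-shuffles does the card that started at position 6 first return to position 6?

5

Follow position 6 under repeated out-shuffles:
6 → 11 → 21 → 10 → 19 → 6
It first returns after 5 out-shuffles.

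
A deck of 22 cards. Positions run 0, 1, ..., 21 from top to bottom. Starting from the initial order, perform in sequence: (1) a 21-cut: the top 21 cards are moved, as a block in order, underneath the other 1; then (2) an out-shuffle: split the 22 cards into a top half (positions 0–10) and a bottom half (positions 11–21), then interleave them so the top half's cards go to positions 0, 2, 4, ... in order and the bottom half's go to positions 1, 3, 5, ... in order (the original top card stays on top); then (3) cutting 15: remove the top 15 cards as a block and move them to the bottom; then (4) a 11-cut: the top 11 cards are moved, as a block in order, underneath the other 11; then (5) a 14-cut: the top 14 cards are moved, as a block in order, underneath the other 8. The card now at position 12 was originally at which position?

Undo the operations in reverse order, starting from position 12:
  undo op 5 (cut 14): 12 ← 4
  undo op 4 (cut 11): 4 ← 15
  undo op 3 (cut 15): 15 ← 8
  undo op 2 (out-shuffle, from top half): 8 ← 4
  undo op 1 (cut 21): 4 ← 3
So the card at position 12 came from original position 3.

3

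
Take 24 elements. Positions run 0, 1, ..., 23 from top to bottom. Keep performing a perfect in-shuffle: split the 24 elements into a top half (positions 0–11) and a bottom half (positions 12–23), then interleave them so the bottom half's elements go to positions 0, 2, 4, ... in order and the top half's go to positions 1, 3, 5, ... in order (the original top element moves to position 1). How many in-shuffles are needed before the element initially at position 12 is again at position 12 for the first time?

20

Follow position 12 under repeated in-shuffles:
12 → 0 → 1 → 3 → 7 → 15 → 6 → 13 → 2 → 5 → 11 → 23 → 22 → 20 → 16 → 8 → 17 → 10 → 21 → 18 → 12
It first returns after 20 in-shuffles.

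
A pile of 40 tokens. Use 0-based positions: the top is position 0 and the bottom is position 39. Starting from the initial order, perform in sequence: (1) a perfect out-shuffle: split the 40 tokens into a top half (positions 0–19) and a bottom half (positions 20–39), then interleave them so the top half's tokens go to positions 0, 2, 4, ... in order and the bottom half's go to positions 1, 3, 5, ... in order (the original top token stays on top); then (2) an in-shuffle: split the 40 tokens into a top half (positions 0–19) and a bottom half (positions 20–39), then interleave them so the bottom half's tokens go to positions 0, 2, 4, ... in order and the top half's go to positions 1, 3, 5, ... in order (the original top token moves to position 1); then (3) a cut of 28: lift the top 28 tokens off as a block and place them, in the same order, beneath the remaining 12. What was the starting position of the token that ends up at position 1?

Undo the operations in reverse order, starting from position 1:
  undo op 3 (cut 28): 1 ← 29
  undo op 2 (in-shuffle, from top half): 29 ← 14
  undo op 1 (out-shuffle, from top half): 14 ← 7
So the token at position 1 came from original position 7.

7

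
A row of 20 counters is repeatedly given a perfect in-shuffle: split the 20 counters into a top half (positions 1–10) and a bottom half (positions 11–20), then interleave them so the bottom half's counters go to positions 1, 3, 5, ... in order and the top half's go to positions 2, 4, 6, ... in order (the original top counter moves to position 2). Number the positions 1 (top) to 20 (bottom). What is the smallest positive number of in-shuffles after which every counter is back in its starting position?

6

The in-shuffle permutes the 20 positions with cycle lengths [2, 3, 3, 6, 6].
Every counter is home exactly when every cycle has completed a whole number of laps, i.e. after lcm(2, 3, 6) = 6 in-shuffles.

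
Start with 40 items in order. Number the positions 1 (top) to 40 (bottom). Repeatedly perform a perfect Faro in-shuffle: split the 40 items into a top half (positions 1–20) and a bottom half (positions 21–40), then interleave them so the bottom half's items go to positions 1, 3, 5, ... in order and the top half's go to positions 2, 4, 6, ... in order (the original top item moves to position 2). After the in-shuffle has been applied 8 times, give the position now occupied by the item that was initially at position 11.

28

Track the item's position through each in-shuffle:
11 → 22 → 3 → 6 → 12 → 24 → 7 → 14 → 28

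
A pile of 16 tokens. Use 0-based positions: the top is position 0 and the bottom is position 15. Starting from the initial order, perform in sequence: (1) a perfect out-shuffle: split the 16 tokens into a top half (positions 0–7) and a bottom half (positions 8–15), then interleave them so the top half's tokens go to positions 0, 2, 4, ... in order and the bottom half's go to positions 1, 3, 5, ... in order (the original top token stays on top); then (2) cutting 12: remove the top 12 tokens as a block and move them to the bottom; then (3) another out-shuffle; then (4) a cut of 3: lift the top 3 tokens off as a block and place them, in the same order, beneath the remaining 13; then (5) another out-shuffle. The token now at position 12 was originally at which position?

4

Undo the operations in reverse order, starting from position 12:
  undo op 5 (out-shuffle, from top half): 12 ← 6
  undo op 4 (cut 3): 6 ← 9
  undo op 3 (out-shuffle, from bottom half): 9 ← 12
  undo op 2 (cut 12): 12 ← 8
  undo op 1 (out-shuffle, from top half): 8 ← 4
So the token at position 12 came from original position 4.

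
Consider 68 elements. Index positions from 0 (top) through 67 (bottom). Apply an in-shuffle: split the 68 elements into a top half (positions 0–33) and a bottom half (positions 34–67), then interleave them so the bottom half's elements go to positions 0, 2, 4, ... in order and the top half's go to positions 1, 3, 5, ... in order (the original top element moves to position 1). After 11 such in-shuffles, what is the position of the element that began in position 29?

Track the element's position through each in-shuffle:
29 → 59 → 50 → 32 → 65 → 62 → 56 → 44 → 20 → 41 → 14 → 29

29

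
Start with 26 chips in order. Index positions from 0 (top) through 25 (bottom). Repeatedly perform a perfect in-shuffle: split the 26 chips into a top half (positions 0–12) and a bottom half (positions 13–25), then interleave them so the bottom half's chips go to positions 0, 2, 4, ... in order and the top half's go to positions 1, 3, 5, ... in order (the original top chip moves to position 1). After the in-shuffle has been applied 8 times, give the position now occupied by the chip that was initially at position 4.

Track the chip's position through each in-shuffle:
4 → 9 → 19 → 12 → 25 → 24 → 22 → 18 → 10

10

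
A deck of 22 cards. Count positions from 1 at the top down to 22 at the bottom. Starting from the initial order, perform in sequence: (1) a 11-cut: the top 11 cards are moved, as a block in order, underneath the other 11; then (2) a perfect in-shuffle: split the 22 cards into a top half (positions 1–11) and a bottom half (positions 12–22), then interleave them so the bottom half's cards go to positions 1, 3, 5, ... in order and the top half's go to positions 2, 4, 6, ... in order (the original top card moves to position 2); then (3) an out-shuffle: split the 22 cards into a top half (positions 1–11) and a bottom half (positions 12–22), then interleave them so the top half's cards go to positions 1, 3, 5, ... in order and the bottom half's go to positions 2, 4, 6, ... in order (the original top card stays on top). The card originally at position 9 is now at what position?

Track the card from position 9 forward through each operation:
  after op 1 (cut 11): 9 → 20
  after op 2 (in-shuffle): 20 → 17
  after op 3 (out-shuffle): 17 → 12

12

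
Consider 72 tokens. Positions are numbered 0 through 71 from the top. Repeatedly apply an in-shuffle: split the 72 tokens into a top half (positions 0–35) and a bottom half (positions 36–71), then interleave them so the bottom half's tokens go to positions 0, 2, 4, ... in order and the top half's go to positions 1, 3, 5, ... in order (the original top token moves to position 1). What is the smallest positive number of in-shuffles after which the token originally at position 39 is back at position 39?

Follow position 39 under repeated in-shuffles:
39 → 6 → 13 → 27 → 55 → 38 → 4 → 9 → 19 → 39
It first returns after 9 in-shuffles.

9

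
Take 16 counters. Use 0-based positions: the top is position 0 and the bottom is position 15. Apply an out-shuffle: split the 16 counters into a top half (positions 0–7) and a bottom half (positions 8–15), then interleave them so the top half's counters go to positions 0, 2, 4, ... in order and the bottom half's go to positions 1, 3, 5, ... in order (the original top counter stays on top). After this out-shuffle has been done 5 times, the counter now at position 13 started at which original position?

Work backwards from position 13, undoing one out-shuffle at a time:
13 ← 14 ← 7 ← 11 ← 13 ← 14
So the counter now at position 13 started at position 14.

14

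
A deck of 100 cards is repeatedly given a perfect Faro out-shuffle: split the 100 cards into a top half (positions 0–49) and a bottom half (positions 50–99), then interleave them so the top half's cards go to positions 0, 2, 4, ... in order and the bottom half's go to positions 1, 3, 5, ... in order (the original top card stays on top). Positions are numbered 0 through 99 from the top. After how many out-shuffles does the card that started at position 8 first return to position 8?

30

Follow position 8 under repeated out-shuffles:
8 → 16 → 32 → 64 → 29 → 58 → 17 → 34 → ... → 8 (length 30)
It first returns after 30 out-shuffles.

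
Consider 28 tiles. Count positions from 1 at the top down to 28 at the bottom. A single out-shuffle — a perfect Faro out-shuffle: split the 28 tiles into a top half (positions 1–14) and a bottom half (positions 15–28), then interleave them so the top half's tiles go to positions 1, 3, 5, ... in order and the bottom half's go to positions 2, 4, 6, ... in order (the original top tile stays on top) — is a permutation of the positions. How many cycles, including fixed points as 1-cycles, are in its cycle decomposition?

Trace each unvisited position around until it returns:
(1) (2 3 5 9 17 6 ... len 18) (4 7 13 25 22 16) (10 19) (28)
5 cycles in total.

5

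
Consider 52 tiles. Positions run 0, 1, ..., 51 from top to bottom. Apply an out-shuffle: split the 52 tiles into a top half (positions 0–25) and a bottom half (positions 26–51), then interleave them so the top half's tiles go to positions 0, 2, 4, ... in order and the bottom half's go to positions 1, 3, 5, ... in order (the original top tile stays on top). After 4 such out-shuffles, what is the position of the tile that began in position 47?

Track the tile's position through each out-shuffle:
47 → 43 → 35 → 19 → 38

38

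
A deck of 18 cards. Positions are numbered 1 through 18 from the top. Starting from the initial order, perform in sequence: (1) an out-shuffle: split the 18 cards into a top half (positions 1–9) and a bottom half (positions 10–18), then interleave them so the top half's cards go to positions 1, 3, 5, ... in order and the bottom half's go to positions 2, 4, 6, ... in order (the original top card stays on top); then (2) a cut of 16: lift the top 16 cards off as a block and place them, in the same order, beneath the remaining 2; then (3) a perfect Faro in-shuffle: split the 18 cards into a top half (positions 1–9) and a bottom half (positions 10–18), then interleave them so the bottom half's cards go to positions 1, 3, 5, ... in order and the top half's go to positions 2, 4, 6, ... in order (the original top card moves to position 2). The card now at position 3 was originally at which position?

5

Undo the operations in reverse order, starting from position 3:
  undo op 3 (in-shuffle, from bottom half): 3 ← 11
  undo op 2 (cut 16): 11 ← 9
  undo op 1 (out-shuffle, from top half): 9 ← 5
So the card at position 3 came from original position 5.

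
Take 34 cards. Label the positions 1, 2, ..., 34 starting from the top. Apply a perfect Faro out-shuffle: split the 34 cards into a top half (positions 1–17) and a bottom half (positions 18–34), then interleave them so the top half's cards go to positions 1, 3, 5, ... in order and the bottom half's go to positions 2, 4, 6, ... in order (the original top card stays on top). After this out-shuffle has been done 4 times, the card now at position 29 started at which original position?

11

Work backwards from position 29, undoing one out-shuffle at a time:
29 ← 15 ← 8 ← 21 ← 11
So the card now at position 29 started at position 11.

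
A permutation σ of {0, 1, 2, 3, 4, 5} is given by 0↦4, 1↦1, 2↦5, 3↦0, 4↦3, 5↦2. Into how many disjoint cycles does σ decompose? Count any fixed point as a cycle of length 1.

Cycle decomposition: (0 4 3) (1) (2 5).
3 cycles.

3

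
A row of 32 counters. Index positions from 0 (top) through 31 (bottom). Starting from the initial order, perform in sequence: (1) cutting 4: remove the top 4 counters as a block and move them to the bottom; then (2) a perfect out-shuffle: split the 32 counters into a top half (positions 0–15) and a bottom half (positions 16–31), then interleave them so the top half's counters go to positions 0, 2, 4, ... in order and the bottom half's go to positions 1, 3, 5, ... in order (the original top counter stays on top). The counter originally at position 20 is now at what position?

Track the counter from position 20 forward through each operation:
  after op 1 (cut 4): 20 → 16
  after op 2 (out-shuffle): 16 → 1

1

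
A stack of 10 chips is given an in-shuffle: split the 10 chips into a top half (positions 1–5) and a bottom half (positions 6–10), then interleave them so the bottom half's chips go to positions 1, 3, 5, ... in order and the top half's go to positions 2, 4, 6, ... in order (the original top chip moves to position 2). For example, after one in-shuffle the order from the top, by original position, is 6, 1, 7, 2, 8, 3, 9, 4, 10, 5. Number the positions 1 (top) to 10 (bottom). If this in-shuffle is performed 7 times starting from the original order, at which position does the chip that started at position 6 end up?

9

Track the chip's position through each in-shuffle:
6 → 1 → 2 → 4 → 8 → 5 → 10 → 9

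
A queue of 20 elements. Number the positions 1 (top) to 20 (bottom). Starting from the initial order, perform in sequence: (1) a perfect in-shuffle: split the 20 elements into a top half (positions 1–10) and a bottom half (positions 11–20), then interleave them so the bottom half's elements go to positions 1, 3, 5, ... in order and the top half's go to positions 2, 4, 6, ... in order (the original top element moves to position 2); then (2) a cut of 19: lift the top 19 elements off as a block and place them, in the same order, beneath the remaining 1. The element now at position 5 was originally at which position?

Undo the operations in reverse order, starting from position 5:
  undo op 2 (cut 19): 5 ← 4
  undo op 1 (in-shuffle, from top half): 4 ← 2
So the element at position 5 came from original position 2.

2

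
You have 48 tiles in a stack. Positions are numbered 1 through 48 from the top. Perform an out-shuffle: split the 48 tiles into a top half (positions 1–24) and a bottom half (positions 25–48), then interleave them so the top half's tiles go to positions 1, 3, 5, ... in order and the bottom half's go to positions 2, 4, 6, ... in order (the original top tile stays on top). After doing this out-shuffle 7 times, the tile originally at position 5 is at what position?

43

Track the tile's position through each out-shuffle:
5 → 9 → 17 → 33 → 18 → 35 → 22 → 43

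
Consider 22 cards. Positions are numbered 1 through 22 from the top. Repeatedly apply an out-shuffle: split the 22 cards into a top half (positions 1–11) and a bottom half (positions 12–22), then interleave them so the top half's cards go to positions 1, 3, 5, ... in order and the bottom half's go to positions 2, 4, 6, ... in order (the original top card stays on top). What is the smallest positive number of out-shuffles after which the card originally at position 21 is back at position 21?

6

Follow position 21 under repeated out-shuffles:
21 → 20 → 18 → 14 → 6 → 11 → 21
It first returns after 6 out-shuffles.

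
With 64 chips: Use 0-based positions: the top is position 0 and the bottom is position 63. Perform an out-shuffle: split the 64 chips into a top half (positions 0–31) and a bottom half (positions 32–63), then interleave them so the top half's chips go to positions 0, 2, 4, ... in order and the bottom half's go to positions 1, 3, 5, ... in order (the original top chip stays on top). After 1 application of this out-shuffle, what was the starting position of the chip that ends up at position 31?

Work backwards from position 31, undoing one out-shuffle at a time:
31 ← 47
So the chip now at position 31 started at position 47.

47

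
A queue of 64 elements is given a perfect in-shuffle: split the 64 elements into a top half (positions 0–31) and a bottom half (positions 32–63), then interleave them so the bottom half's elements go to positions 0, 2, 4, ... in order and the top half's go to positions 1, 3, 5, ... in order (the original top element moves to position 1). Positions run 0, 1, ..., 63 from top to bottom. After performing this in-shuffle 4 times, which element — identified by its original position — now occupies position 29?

9

Work backwards from position 29, undoing one in-shuffle at a time:
29 ← 14 ← 39 ← 19 ← 9
So the element now at position 29 started at position 9.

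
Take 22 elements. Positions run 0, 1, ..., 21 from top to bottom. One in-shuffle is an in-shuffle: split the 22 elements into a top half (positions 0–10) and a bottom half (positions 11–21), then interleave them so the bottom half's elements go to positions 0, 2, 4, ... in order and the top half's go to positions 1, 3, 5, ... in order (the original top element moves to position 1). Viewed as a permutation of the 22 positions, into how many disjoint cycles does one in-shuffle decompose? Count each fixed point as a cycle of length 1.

2

Trace each unvisited position around until it returns:
(0 1 3 7 15 8 ... len 11) (4 9 19 16 10 21 ... len 11)
2 cycles in total.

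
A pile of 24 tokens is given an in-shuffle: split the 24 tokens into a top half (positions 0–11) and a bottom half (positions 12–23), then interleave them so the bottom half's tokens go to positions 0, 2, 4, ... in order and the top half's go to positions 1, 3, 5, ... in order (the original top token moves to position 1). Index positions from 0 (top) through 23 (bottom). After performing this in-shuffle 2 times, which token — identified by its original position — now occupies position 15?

3

Work backwards from position 15, undoing one in-shuffle at a time:
15 ← 7 ← 3
So the token now at position 15 started at position 3.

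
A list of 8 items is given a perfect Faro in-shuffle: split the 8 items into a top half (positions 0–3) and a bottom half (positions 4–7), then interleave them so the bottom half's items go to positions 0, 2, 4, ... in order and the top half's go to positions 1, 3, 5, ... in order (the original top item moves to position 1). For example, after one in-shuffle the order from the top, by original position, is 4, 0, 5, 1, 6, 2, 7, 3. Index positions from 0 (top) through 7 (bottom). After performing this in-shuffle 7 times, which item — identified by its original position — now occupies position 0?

Work backwards from position 0, undoing one in-shuffle at a time:
0 ← 4 ← 6 ← 7 ← 3 ← 1 ← 0 ← 4
So the item now at position 0 started at position 4.

4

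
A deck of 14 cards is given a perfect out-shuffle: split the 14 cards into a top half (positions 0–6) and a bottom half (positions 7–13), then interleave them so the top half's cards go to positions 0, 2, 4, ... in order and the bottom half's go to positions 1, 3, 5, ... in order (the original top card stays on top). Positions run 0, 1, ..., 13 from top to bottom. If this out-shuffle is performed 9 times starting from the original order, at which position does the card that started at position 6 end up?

Track the card's position through each out-shuffle:
6 → 12 → 11 → 9 → 5 → 10 → 7 → 1 → 2 → 4

4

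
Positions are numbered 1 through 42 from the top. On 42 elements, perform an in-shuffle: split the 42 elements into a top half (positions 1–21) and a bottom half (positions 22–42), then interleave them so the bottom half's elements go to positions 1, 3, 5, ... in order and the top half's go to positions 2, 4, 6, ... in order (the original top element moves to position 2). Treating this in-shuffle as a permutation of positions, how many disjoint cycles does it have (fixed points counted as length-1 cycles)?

3

Trace each unvisited position around until it returns:
(1 2 4 8 16 32 ... len 14) (3 6 12 24 5 10 ... len 14) (7 14 28 13 26 9 ... len 14)
3 cycles in total.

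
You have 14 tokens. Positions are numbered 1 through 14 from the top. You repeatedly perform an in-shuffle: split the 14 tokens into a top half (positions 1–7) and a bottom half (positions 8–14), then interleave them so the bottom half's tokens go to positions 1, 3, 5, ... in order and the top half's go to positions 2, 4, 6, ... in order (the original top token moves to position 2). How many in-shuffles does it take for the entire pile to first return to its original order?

The in-shuffle permutes the 14 positions with cycle lengths [2, 4, 4, 4].
Every token is home exactly when every cycle has completed a whole number of laps, i.e. after lcm(2, 4) = 4 in-shuffles.

4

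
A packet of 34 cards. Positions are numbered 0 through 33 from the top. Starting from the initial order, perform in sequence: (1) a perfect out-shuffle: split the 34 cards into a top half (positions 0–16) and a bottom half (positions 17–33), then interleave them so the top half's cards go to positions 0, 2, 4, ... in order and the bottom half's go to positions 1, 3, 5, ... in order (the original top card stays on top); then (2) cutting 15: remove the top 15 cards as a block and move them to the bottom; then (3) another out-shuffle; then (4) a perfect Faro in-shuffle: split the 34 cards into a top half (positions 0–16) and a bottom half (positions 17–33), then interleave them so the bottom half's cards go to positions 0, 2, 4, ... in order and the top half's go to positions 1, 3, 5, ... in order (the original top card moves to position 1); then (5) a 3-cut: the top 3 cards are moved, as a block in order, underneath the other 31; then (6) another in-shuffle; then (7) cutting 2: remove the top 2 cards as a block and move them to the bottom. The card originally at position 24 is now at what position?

28

Track the card from position 24 forward through each operation:
  after op 1 (out-shuffle): 24 → 15
  after op 2 (cut 15): 15 → 0
  after op 3 (out-shuffle): 0 → 0
  after op 4 (in-shuffle): 0 → 1
  after op 5 (cut 3): 1 → 32
  after op 6 (in-shuffle): 32 → 30
  after op 7 (cut 2): 30 → 28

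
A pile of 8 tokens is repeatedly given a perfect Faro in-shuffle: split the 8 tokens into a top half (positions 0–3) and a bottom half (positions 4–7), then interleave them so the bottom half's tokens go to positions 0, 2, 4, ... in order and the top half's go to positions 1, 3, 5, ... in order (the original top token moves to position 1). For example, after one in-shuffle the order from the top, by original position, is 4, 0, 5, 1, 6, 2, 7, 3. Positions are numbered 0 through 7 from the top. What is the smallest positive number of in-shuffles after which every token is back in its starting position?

6

The in-shuffle permutes the 8 positions with cycle lengths [2, 6].
Every token is home exactly when every cycle has completed a whole number of laps, i.e. after lcm(2, 6) = 6 in-shuffles.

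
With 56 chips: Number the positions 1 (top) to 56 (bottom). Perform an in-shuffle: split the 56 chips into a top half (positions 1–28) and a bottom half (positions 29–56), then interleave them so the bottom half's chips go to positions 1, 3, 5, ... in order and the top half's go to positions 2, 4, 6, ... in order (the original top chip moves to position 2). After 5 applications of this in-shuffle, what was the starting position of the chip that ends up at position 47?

46

Work backwards from position 47, undoing one in-shuffle at a time:
47 ← 52 ← 26 ← 13 ← 35 ← 46
So the chip now at position 47 started at position 46.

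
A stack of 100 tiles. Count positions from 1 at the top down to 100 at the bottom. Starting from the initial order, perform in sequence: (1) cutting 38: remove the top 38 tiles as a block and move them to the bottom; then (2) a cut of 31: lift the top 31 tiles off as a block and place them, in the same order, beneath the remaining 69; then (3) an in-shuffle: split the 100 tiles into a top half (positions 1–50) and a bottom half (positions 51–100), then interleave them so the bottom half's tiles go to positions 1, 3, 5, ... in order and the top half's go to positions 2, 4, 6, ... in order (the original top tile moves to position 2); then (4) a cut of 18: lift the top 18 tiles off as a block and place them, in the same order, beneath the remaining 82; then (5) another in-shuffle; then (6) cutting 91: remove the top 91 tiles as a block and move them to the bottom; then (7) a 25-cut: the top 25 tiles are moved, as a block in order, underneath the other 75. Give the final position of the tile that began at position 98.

64

Track the tile from position 98 forward through each operation:
  after op 1 (cut 38): 98 → 60
  after op 2 (cut 31): 60 → 29
  after op 3 (in-shuffle): 29 → 58
  after op 4 (cut 18): 58 → 40
  after op 5 (in-shuffle): 40 → 80
  after op 6 (cut 91): 80 → 89
  after op 7 (cut 25): 89 → 64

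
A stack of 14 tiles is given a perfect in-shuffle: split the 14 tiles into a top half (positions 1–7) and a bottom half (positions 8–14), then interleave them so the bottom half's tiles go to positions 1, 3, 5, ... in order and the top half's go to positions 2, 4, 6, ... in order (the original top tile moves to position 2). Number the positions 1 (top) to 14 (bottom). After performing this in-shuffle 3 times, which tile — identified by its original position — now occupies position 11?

7

Work backwards from position 11, undoing one in-shuffle at a time:
11 ← 13 ← 14 ← 7
So the tile now at position 11 started at position 7.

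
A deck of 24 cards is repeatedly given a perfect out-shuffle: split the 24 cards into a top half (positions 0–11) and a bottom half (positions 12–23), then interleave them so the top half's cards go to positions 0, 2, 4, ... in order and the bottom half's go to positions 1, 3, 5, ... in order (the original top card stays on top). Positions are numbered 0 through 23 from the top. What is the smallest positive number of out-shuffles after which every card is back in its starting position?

11

The out-shuffle permutes the 24 positions with cycle lengths [1, 1, 11, 11].
Every card is home exactly when every cycle has completed a whole number of laps, i.e. after lcm(1, 11) = 11 out-shuffles.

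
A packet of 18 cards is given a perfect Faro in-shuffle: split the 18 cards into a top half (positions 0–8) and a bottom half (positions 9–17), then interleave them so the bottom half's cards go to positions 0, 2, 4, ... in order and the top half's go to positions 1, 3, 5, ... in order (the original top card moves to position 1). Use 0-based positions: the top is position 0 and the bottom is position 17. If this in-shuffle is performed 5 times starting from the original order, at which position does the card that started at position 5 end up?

Track the card's position through each in-shuffle:
5 → 11 → 4 → 9 → 0 → 1

1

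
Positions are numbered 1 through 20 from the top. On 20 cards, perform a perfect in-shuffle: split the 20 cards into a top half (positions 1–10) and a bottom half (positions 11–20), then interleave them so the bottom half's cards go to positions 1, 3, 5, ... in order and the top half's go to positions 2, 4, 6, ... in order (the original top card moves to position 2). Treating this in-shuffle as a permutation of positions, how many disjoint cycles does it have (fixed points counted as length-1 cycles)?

Trace each unvisited position around until it returns:
(1 2 4 8 16 11) (3 6 12) (5 10 20 19 17 13) (7 14) (9 18 15)
5 cycles in total.

5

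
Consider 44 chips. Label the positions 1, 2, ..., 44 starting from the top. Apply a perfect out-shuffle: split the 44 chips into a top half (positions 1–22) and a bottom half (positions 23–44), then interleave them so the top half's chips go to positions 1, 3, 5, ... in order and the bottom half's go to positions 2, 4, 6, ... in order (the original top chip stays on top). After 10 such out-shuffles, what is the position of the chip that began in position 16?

Track the chip's position through each out-shuffle:
16 → 31 → 18 → 35 → 26 → 8 → 15 → 29 → 14 → 27 → 10

10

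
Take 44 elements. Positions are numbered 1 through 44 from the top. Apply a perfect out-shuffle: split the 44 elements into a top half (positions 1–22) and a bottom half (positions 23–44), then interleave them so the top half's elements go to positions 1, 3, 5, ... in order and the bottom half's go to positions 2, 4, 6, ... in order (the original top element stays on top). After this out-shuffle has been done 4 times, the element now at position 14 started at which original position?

Work backwards from position 14, undoing one out-shuffle at a time:
14 ← 29 ← 15 ← 8 ← 26
So the element now at position 14 started at position 26.

26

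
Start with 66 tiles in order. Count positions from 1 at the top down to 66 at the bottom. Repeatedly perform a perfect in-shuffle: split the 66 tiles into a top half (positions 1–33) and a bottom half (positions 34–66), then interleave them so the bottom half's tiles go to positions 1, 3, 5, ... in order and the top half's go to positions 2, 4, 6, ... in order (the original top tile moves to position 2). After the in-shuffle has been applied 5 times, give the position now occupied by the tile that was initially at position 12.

Track the tile's position through each in-shuffle:
12 → 24 → 48 → 29 → 58 → 49

49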